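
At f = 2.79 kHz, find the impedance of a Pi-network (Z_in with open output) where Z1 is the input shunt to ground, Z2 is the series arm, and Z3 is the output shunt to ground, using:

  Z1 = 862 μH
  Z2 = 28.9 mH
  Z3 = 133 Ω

Step 1 — Angular frequency: ω = 2π·f = 2π·2790 = 1.753e+04 rad/s.
Step 2 — Component impedances:
  Z1: Z = jωL = j·1.753e+04·0.000862 = 0 + j15.11 Ω
  Z2: Z = jωL = j·1.753e+04·0.0289 = 0 + j506.6 Ω
  Z3: Z = R = 133 Ω
Step 3 — With open output, the series arm Z2 and the output shunt Z3 appear in series to ground: Z2 + Z3 = 133 + j506.6 Ω.
Step 4 — Parallel with input shunt Z1: Z_in = Z1 || (Z2 + Z3) = 0.1048 + j14.7 Ω = 14.7∠89.6° Ω.

Z = 0.1048 + j14.7 Ω = 14.7∠89.6° Ω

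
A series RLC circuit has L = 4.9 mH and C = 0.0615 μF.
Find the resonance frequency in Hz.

Step 1 — Resonance condition Im(Z)=0 gives ω₀ = 1/√(LC).
Step 2 — ω₀ = 1/√(0.0049·6.15e-08) = 5.761e+04 rad/s.
Step 3 — f₀ = ω₀/(2π) = 9168 Hz.

f₀ = 9168 Hz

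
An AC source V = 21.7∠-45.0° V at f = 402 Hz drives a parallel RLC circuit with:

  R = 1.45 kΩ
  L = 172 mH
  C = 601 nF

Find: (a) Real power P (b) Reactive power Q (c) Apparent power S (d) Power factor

Step 1 — Angular frequency: ω = 2π·f = 2π·402 = 2526 rad/s.
Step 2 — Component impedances:
  R: Z = R = 1450 Ω
  L: Z = jωL = j·2526·0.172 = 0 + j434.4 Ω
  C: Z = 1/(jωC) = -j/(ω·C) = 0 - j658.7 Ω
Step 3 — Parallel combination: 1/Z_total = 1/R + 1/L + 1/C; Z_total = 632.8 + j719.1 Ω = 957.9∠48.7° Ω.
Step 4 — Source phasor: V = 21.7∠-45.0° V = 15.34 - j15.34 V.
Step 5 — Current: I = V / Z = -0.001444 - j0.02261 A = 0.02265∠-93.7° A.
Step 6 — Complex power: S = V·I* = 0.3248 + j0.3691 VA.
Step 7 — Real power: P = Re(S) = 0.3248 W.
Step 8 — Reactive power: Q = Im(S) = 0.3691 VAR.
Step 9 — Apparent power: |S| = 0.4916 VA.
Step 10 — Power factor: PF = P/|S| = 0.6606 (lagging).

(a) P = 0.3248 W  (b) Q = 0.3691 VAR  (c) S = 0.4916 VA  (d) PF = 0.6606 (lagging)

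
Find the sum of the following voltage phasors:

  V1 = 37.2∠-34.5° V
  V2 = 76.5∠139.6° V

Step 1 — Convert each phasor to rectangular form:
  V1 = 37.2·(cos(-34.5°) + j·sin(-34.5°)) = 30.66 - j21.07 V
  V2 = 76.5·(cos(139.6°) + j·sin(139.6°)) = -58.26 + j49.58 V
Step 2 — Sum components: V_total = -27.6 + j28.51 V.
Step 3 — Convert to polar: |V_total| = 39.68 V, ∠V_total = 134.1°.

V_total = 39.68∠134.1° V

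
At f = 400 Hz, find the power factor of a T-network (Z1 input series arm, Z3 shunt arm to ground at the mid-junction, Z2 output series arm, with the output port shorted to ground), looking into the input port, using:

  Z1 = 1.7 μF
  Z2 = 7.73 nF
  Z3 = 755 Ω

Step 1 — Angular frequency: ω = 2π·f = 2π·400 = 2513 rad/s.
Step 2 — Component impedances:
  Z1: Z = 1/(jωC) = -j/(ω·C) = 0 - j234.1 Ω
  Z2: Z = 1/(jωC) = -j/(ω·C) = 0 - j5.147e+04 Ω
  Z3: Z = R = 755 Ω
Step 3 — With the output port shorted to ground, the output series arm Z2 runs from the junction to ground; the shunt arm Z3 also runs from the junction to ground. They appear in parallel: Z3 || Z2 = 754.8 - j11.07 Ω.
Step 4 — Series with input arm Z1: Z_in = Z1 + (Z3 || Z2) = 754.8 - j245.1 Ω = 793.6∠-18.0° Ω.
Step 5 — Power factor: PF = cos(φ) = Re(Z)/|Z| = 754.8/793.6 = 0.9511.
Step 6 — Type: Im(Z) = -245.1 ⇒ leading (phase φ = -18.0°).

PF = 0.9511 (leading, φ = -18.0°)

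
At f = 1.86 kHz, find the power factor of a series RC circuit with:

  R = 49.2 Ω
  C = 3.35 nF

Step 1 — Angular frequency: ω = 2π·f = 2π·1860 = 1.169e+04 rad/s.
Step 2 — Component impedances:
  R: Z = R = 49.2 Ω
  C: Z = 1/(jωC) = -j/(ω·C) = 0 - j2.554e+04 Ω
Step 3 — Series combination: Z_total = R + C = 49.2 - j2.554e+04 Ω = 2.554e+04∠-89.9° Ω.
Step 4 — Power factor: PF = cos(φ) = Re(Z)/|Z| = 49.2/2.554e+04 = 0.001926.
Step 5 — Type: Im(Z) = -2.554e+04 ⇒ leading (phase φ = -89.9°).

PF = 0.001926 (leading, φ = -89.9°)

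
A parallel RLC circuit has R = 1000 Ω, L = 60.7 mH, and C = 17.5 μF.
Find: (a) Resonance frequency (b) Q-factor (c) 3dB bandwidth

Step 1 — Resonance: ω₀ = 1/√(LC) = 1/√(0.0607·1.75e-05) = 970.3 rad/s.
Step 2 — f₀ = ω₀/(2π) = 154.4 Hz.
Step 3 — Parallel Q: Q = R/(ω₀L) = 1000/(970.3·0.0607) = 16.98.
Step 4 — Bandwidth: Δω = ω₀/Q = 57.14 rad/s; BW = Δω/(2π) = 9.095 Hz.

(a) f₀ = 154.4 Hz  (b) Q = 16.98  (c) BW = 9.095 Hz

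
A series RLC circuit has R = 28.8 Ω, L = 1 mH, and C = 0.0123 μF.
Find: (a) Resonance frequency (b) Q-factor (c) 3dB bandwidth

Step 1 — Resonance: ω₀ = 1/√(LC) = 1/√(0.001·1.23e-08) = 2.851e+05 rad/s.
Step 2 — f₀ = ω₀/(2π) = 4.538e+04 Hz.
Step 3 — Series Q: Q = ω₀L/R = 2.851e+05·0.001/28.8 = 9.9.
Step 4 — Bandwidth: Δω = ω₀/Q = 2.88e+04 rad/s; BW = Δω/(2π) = 4584 Hz.

(a) f₀ = 4.538e+04 Hz  (b) Q = 9.9  (c) BW = 4584 Hz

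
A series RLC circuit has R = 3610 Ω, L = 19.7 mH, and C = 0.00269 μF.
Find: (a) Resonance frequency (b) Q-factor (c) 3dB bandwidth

Step 1 — Resonance condition Im(Z)=0 gives ω₀ = 1/√(LC).
Step 2 — ω₀ = 1/√(0.0197·2.69e-09) = 1.374e+05 rad/s.
Step 3 — f₀ = ω₀/(2π) = 2.186e+04 Hz.
Step 4 — Series Q: Q = ω₀L/R = 1.374e+05·0.0197/3610 = 0.7496.
Step 5 — 3dB bandwidth: Δω = ω₀/Q = 1.832e+05 rad/s; BW = Δω/(2π) = 2.916e+04 Hz.

(a) f₀ = 2.186e+04 Hz  (b) Q = 0.7496  (c) BW = 2.916e+04 Hz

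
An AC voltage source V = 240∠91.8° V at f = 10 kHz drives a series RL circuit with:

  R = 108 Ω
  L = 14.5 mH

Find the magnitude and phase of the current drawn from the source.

Step 1 — Angular frequency: ω = 2π·f = 2π·1e+04 = 6.283e+04 rad/s.
Step 2 — Component impedances:
  R: Z = R = 108 Ω
  L: Z = jωL = j·6.283e+04·0.0145 = 0 + j911.1 Ω
Step 3 — Series combination: Z_total = R + L = 108 + j911.1 Ω = 917.4∠83.2° Ω.
Step 4 — Source phasor: V = 240∠91.8° V = -7.539 + j239.9 V.
Step 5 — Ohm's law: I = V / Z_total = (-7.539 + j239.9) / (108 + j911.1) = 0.2587 + j0.03894 A.
Step 6 — Convert to polar: |I| = 0.2616 A, ∠I = 8.6°.

I = 0.2616∠8.6° A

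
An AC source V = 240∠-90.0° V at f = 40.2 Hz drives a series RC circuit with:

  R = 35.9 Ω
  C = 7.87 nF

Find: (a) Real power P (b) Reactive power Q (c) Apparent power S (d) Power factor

Step 1 — Angular frequency: ω = 2π·f = 2π·40.2 = 252.6 rad/s.
Step 2 — Component impedances:
  R: Z = R = 35.9 Ω
  C: Z = 1/(jωC) = -j/(ω·C) = 0 - j5.031e+05 Ω
Step 3 — Series combination: Z_total = R + C = 35.9 - j5.031e+05 Ω = 5.031e+05∠-90.0° Ω.
Step 4 — Source phasor: V = 240∠-90.0° V = 0 - j240 V.
Step 5 — Current: I = V / Z = 0.0004771 - j3.405e-08 A = 0.0004771∠-0.0° A.
Step 6 — Complex power: S = V·I* = 8.171e-06 - j0.1145 VA.
Step 7 — Real power: P = Re(S) = 8.171e-06 W.
Step 8 — Reactive power: Q = Im(S) = -0.1145 VAR.
Step 9 — Apparent power: |S| = 0.1145 VA.
Step 10 — Power factor: PF = P/|S| = 7.136e-05 (leading).

(a) P = 8.171e-06 W  (b) Q = -0.1145 VAR  (c) S = 0.1145 VA  (d) PF = 7.136e-05 (leading)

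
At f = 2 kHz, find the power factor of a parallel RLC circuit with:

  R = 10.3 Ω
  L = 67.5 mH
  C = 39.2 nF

Step 1 — Angular frequency: ω = 2π·f = 2π·2000 = 1.257e+04 rad/s.
Step 2 — Component impedances:
  R: Z = R = 10.3 Ω
  L: Z = jωL = j·1.257e+04·0.0675 = 0 + j848.2 Ω
  C: Z = 1/(jωC) = -j/(ω·C) = 0 - j2030 Ω
Step 3 — Parallel combination: 1/Z_total = 1/R + 1/L + 1/C; Z_total = 10.3 + j0.07281 Ω = 10.3∠0.4° Ω.
Step 4 — Power factor: PF = cos(φ) = Re(Z)/|Z| = 10.3/10.3 = 1.
Step 5 — Type: Im(Z) = 0.07281 ⇒ lagging (phase φ = 0.4°).

PF = 1 (lagging, φ = 0.4°)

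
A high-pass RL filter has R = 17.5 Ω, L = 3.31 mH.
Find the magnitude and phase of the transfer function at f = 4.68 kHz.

Step 1 — Angular frequency: ω = 2π·4680 = 2.941e+04 rad/s.
Step 2 — Transfer function: H(jω) = jωL/(R + jωL).
Step 3 — Numerator jωL = j·97.33; denominator R + jωL = 17.5 + j97.33.
Step 4 — H = 0.9687 + j0.1742.
Step 5 — Magnitude: |H| = 0.9842 (-0.1 dB); phase: φ = 10.2°.

|H| = 0.9842 (-0.1 dB), φ = 10.2°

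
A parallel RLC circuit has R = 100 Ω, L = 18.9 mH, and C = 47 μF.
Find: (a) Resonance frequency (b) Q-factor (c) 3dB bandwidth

Step 1 — Resonance: ω₀ = 1/√(LC) = 1/√(0.0189·4.7e-05) = 1061 rad/s.
Step 2 — f₀ = ω₀/(2π) = 168.9 Hz.
Step 3 — Parallel Q: Q = R/(ω₀L) = 100/(1061·0.0189) = 4.987.
Step 4 — Bandwidth: Δω = ω₀/Q = 212.8 rad/s; BW = Δω/(2π) = 33.86 Hz.

(a) f₀ = 168.9 Hz  (b) Q = 4.987  (c) BW = 33.86 Hz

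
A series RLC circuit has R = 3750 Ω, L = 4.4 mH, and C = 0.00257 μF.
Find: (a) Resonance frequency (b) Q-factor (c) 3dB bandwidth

Step 1 — Resonance condition Im(Z)=0 gives ω₀ = 1/√(LC).
Step 2 — ω₀ = 1/√(0.0044·2.57e-09) = 2.974e+05 rad/s.
Step 3 — f₀ = ω₀/(2π) = 4.733e+04 Hz.
Step 4 — Series Q: Q = ω₀L/R = 2.974e+05·0.0044/3750 = 0.3489.
Step 5 — 3dB bandwidth: Δω = ω₀/Q = 8.523e+05 rad/s; BW = Δω/(2π) = 1.356e+05 Hz.

(a) f₀ = 4.733e+04 Hz  (b) Q = 0.3489  (c) BW = 1.356e+05 Hz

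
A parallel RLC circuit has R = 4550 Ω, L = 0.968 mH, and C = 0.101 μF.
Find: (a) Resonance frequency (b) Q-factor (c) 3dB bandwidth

Step 1 — Resonance: ω₀ = 1/√(LC) = 1/√(0.000968·1.01e-07) = 1.011e+05 rad/s.
Step 2 — f₀ = ω₀/(2π) = 1.61e+04 Hz.
Step 3 — Parallel Q: Q = R/(ω₀L) = 4550/(1.011e+05·0.000968) = 46.48.
Step 4 — Bandwidth: Δω = ω₀/Q = 2176 rad/s; BW = Δω/(2π) = 346.3 Hz.

(a) f₀ = 1.61e+04 Hz  (b) Q = 46.48  (c) BW = 346.3 Hz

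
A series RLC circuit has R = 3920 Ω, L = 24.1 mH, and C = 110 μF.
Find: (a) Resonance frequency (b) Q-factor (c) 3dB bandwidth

Step 1 — Resonance condition Im(Z)=0 gives ω₀ = 1/√(LC).
Step 2 — ω₀ = 1/√(0.0241·0.00011) = 614.2 rad/s.
Step 3 — f₀ = ω₀/(2π) = 97.75 Hz.
Step 4 — Series Q: Q = ω₀L/R = 614.2·0.0241/3920 = 0.003776.
Step 5 — 3dB bandwidth: Δω = ω₀/Q = 1.627e+05 rad/s; BW = Δω/(2π) = 2.589e+04 Hz.

(a) f₀ = 97.75 Hz  (b) Q = 0.003776  (c) BW = 2.589e+04 Hz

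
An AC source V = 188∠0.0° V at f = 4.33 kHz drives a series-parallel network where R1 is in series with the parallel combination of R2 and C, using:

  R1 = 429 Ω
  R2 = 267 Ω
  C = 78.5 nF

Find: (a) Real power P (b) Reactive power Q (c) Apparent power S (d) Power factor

Step 1 — Angular frequency: ω = 2π·f = 2π·4330 = 2.721e+04 rad/s.
Step 2 — Component impedances:
  R1: Z = R = 429 Ω
  R2: Z = R = 267 Ω
  C: Z = 1/(jωC) = -j/(ω·C) = 0 - j468.2 Ω
Step 3 — Parallel branch: R2 || C = 1/(1/R2 + 1/C) = 201.5 - j114.9 Ω.
Step 4 — Series with R1: Z_total = R1 + (R2 || C) = 630.5 - j114.9 Ω = 640.9∠-10.3° Ω.
Step 5 — Source phasor: V = 188∠0.0° V = 188 V.
Step 6 — Current: I = V / Z = 0.2886 + j0.05259 A = 0.2934∠10.3° A.
Step 7 — Complex power: S = V·I* = 54.26 - j9.887 VA.
Step 8 — Real power: P = Re(S) = 54.26 W.
Step 9 — Reactive power: Q = Im(S) = -9.887 VAR.
Step 10 — Apparent power: |S| = 55.15 VA.
Step 11 — Power factor: PF = P/|S| = 0.9838 (leading).

(a) P = 54.26 W  (b) Q = -9.887 VAR  (c) S = 55.15 VA  (d) PF = 0.9838 (leading)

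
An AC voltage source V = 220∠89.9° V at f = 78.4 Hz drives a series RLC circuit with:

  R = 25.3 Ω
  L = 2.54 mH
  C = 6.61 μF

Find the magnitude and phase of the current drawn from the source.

Step 1 — Angular frequency: ω = 2π·f = 2π·78.4 = 492.6 rad/s.
Step 2 — Component impedances:
  R: Z = R = 25.3 Ω
  L: Z = jωL = j·492.6·0.00254 = 0 + j1.251 Ω
  C: Z = 1/(jωC) = -j/(ω·C) = 0 - j307.1 Ω
Step 3 — Series combination: Z_total = R + L + C = 25.3 - j305.9 Ω = 306.9∠-85.3° Ω.
Step 4 — Source phasor: V = 220∠89.9° V = 0.384 + j220 V.
Step 5 — Ohm's law: I = V / Z_total = (0.384 + j220) / (25.3 - j305.9) = -0.7143 + j0.06034 A.
Step 6 — Convert to polar: |I| = 0.7168 A, ∠I = 175.2°.

I = 0.7168∠175.2° A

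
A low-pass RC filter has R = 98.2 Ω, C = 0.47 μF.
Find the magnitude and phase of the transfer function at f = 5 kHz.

Step 1 — Angular frequency: ω = 2π·5000 = 3.142e+04 rad/s.
Step 2 — Transfer function: H(jω) = 1/(1 + jωRC).
Step 3 — Denominator: 1 + jωRC = 1 + j·3.142e+04·98.2·4.7e-07 = 1 + j1.45.
Step 4 — H = 0.3223 - j0.4674.
Step 5 — Magnitude: |H| = 0.5677 (-4.9 dB); phase: φ = -55.4°.

|H| = 0.5677 (-4.9 dB), φ = -55.4°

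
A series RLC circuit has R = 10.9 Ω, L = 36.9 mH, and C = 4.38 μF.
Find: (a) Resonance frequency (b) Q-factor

Step 1 — Resonance condition Im(Z)=0 gives ω₀ = 1/√(LC).
Step 2 — ω₀ = 1/√(0.0369·4.38e-06) = 2487 rad/s.
Step 3 — f₀ = ω₀/(2π) = 395.9 Hz.
Step 4 — Series Q: Q = ω₀L/R = 2487·0.0369/10.9 = 8.421.

(a) f₀ = 395.9 Hz  (b) Q = 8.421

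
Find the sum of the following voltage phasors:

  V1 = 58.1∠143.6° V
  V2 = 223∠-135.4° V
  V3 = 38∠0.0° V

Step 1 — Convert each phasor to rectangular form:
  V1 = 58.1·(cos(143.6°) + j·sin(143.6°)) = -46.76 + j34.48 V
  V2 = 223·(cos(-135.4°) + j·sin(-135.4°)) = -158.8 - j156.6 V
  V3 = 38·(cos(0.0°) + j·sin(0.0°)) = 38 V
Step 2 — Sum components: V_total = -167.5 - j122.1 V.
Step 3 — Convert to polar: |V_total| = 207.3 V, ∠V_total = -143.9°.

V_total = 207.3∠-143.9° V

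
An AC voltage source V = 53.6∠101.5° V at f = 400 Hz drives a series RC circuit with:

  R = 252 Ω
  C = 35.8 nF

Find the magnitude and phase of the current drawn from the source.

Step 1 — Angular frequency: ω = 2π·f = 2π·400 = 2513 rad/s.
Step 2 — Component impedances:
  R: Z = R = 252 Ω
  C: Z = 1/(jωC) = -j/(ω·C) = 0 - j1.111e+04 Ω
Step 3 — Series combination: Z_total = R + C = 252 - j1.111e+04 Ω = 1.112e+04∠-88.7° Ω.
Step 4 — Source phasor: V = 53.6∠101.5° V = -10.69 + j52.52 V.
Step 5 — Ohm's law: I = V / Z_total = (-10.69 + j52.52) / (252 - j1.111e+04) = -0.004745 - j0.0008539 A.
Step 6 — Convert to polar: |I| = 0.004821 A, ∠I = -169.8°.

I = 0.004821∠-169.8° A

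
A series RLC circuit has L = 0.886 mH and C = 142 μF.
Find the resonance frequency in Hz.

Step 1 — Resonance condition Im(Z)=0 gives ω₀ = 1/√(LC).
Step 2 — ω₀ = 1/√(0.000886·0.000142) = 2819 rad/s.
Step 3 — f₀ = ω₀/(2π) = 448.7 Hz.

f₀ = 448.7 Hz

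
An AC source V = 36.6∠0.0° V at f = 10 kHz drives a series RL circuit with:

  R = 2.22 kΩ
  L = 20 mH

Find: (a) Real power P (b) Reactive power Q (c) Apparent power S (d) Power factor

Step 1 — Angular frequency: ω = 2π·f = 2π·1e+04 = 6.283e+04 rad/s.
Step 2 — Component impedances:
  R: Z = R = 2220 Ω
  L: Z = jωL = j·6.283e+04·0.02 = 0 + j1257 Ω
Step 3 — Series combination: Z_total = R + L = 2220 + j1257 Ω = 2551∠29.5° Ω.
Step 4 — Source phasor: V = 36.6∠0.0° V = 36.6 V.
Step 5 — Current: I = V / Z = 0.01249 - j0.007068 A = 0.01435∠-29.5° A.
Step 6 — Complex power: S = V·I* = 0.457 + j0.2587 VA.
Step 7 — Real power: P = Re(S) = 0.457 W.
Step 8 — Reactive power: Q = Im(S) = 0.2587 VAR.
Step 9 — Apparent power: |S| = 0.5251 VA.
Step 10 — Power factor: PF = P/|S| = 0.8703 (lagging).

(a) P = 0.457 W  (b) Q = 0.2587 VAR  (c) S = 0.5251 VA  (d) PF = 0.8703 (lagging)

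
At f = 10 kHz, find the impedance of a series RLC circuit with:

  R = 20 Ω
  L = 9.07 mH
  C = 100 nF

Step 1 — Angular frequency: ω = 2π·f = 2π·1e+04 = 6.283e+04 rad/s.
Step 2 — Component impedances:
  R: Z = R = 20 Ω
  L: Z = jωL = j·6.283e+04·0.00907 = 0 + j569.9 Ω
  C: Z = 1/(jωC) = -j/(ω·C) = 0 - j159.2 Ω
Step 3 — Series combination: Z_total = R + L + C = 20 + j410.7 Ω = 411.2∠87.2° Ω.

Z = 20 + j410.7 Ω = 411.2∠87.2° Ω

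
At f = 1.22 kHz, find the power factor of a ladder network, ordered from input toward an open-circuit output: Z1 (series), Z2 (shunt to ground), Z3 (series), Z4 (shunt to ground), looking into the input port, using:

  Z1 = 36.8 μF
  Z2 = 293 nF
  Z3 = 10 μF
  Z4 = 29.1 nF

Step 1 — Angular frequency: ω = 2π·f = 2π·1220 = 7665 rad/s.
Step 2 — Component impedances:
  Z1: Z = 1/(jωC) = -j/(ω·C) = 0 - j3.545 Ω
  Z2: Z = 1/(jωC) = -j/(ω·C) = 0 - j445.2 Ω
  Z3: Z = 1/(jωC) = -j/(ω·C) = 0 - j13.05 Ω
  Z4: Z = 1/(jωC) = -j/(ω·C) = 0 - j4483 Ω
Step 3 — Ladder network (open output): work backward from the far end, alternating series and parallel combinations. Z_in = 0 - j408.7 Ω = 408.7∠-90.0° Ω.
Step 4 — Power factor: PF = cos(φ) = Re(Z)/|Z| = 0/408.7 = 0.
Step 5 — Type: Im(Z) = -408.7 ⇒ leading (phase φ = -90.0°).

PF = 0 (leading, φ = -90.0°)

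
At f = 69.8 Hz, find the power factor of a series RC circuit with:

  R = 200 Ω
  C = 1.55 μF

Step 1 — Angular frequency: ω = 2π·f = 2π·69.8 = 438.6 rad/s.
Step 2 — Component impedances:
  R: Z = R = 200 Ω
  C: Z = 1/(jωC) = -j/(ω·C) = 0 - j1471 Ω
Step 3 — Series combination: Z_total = R + C = 200 - j1471 Ω = 1485∠-82.3° Ω.
Step 4 — Power factor: PF = cos(φ) = Re(Z)/|Z| = 200/1485 = 0.1347.
Step 5 — Type: Im(Z) = -1471 ⇒ leading (phase φ = -82.3°).

PF = 0.1347 (leading, φ = -82.3°)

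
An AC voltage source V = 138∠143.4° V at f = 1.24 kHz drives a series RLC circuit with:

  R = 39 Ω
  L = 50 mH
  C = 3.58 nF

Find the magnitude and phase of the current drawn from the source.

Step 1 — Angular frequency: ω = 2π·f = 2π·1240 = 7791 rad/s.
Step 2 — Component impedances:
  R: Z = R = 39 Ω
  L: Z = jωL = j·7791·0.05 = 0 + j389.6 Ω
  C: Z = 1/(jωC) = -j/(ω·C) = 0 - j3.585e+04 Ω
Step 3 — Series combination: Z_total = R + L + C = 39 - j3.546e+04 Ω = 3.546e+04∠-89.9° Ω.
Step 4 — Source phasor: V = 138∠143.4° V = -110.8 + j82.28 V.
Step 5 — Ohm's law: I = V / Z_total = (-110.8 + j82.28) / (39 - j3.546e+04) = -0.002324 - j0.003122 A.
Step 6 — Convert to polar: |I| = 0.003891 A, ∠I = -126.7°.

I = 0.003891∠-126.7° A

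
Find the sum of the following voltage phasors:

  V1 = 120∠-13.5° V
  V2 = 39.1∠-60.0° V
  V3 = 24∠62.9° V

Step 1 — Convert each phasor to rectangular form:
  V1 = 120·(cos(-13.5°) + j·sin(-13.5°)) = 116.7 - j28.01 V
  V2 = 39.1·(cos(-60.0°) + j·sin(-60.0°)) = 19.55 - j33.86 V
  V3 = 24·(cos(62.9°) + j·sin(62.9°)) = 10.93 + j21.37 V
Step 2 — Sum components: V_total = 147.2 - j40.51 V.
Step 3 — Convert to polar: |V_total| = 152.6 V, ∠V_total = -15.4°.

V_total = 152.6∠-15.4° V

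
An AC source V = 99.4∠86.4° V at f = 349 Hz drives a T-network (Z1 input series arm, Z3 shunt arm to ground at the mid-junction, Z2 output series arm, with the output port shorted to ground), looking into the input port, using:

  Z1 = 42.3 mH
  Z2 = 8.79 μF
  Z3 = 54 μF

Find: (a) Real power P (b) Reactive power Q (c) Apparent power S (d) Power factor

Step 1 — Angular frequency: ω = 2π·f = 2π·349 = 2193 rad/s.
Step 2 — Component impedances:
  Z1: Z = jωL = j·2193·0.0423 = 0 + j92.76 Ω
  Z2: Z = 1/(jωC) = -j/(ω·C) = 0 - j51.88 Ω
  Z3: Z = 1/(jωC) = -j/(ω·C) = 0 - j8.445 Ω
Step 3 — With the output port shorted to ground, the output series arm Z2 runs from the junction to ground; the shunt arm Z3 also runs from the junction to ground. They appear in parallel: Z3 || Z2 = 0 - j7.263 Ω.
Step 4 — Series with input arm Z1: Z_in = Z1 + (Z3 || Z2) = 0 + j85.49 Ω = 85.49∠90.0° Ω.
Step 5 — Source phasor: V = 99.4∠86.4° V = 6.241 + j99.2 V.
Step 6 — Current: I = V / Z = 1.16 - j0.073 A = 1.163∠-3.6° A.
Step 7 — Complex power: S = V·I* = 0 + j115.6 VA.
Step 8 — Real power: P = Re(S) = 0 W.
Step 9 — Reactive power: Q = Im(S) = 115.6 VAR.
Step 10 — Apparent power: |S| = 115.6 VA.
Step 11 — Power factor: PF = P/|S| = 0 (lagging).

(a) P = 0 W  (b) Q = 115.6 VAR  (c) S = 115.6 VA  (d) PF = 0 (lagging)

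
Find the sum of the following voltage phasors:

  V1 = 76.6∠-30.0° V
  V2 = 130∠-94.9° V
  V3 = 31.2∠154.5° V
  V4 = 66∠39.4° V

Step 1 — Convert each phasor to rectangular form:
  V1 = 76.6·(cos(-30.0°) + j·sin(-30.0°)) = 66.34 - j38.3 V
  V2 = 130·(cos(-94.9°) + j·sin(-94.9°)) = -11.1 - j129.5 V
  V3 = 31.2·(cos(154.5°) + j·sin(154.5°)) = -28.16 + j13.43 V
  V4 = 66·(cos(39.4°) + j·sin(39.4°)) = 51 + j41.89 V
Step 2 — Sum components: V_total = 78.07 - j112.5 V.
Step 3 — Convert to polar: |V_total| = 136.9 V, ∠V_total = -55.2°.

V_total = 136.9∠-55.2° V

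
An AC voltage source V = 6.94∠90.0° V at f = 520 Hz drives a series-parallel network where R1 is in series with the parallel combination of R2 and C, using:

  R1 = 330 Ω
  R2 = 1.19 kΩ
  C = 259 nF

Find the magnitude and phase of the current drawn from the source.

Step 1 — Angular frequency: ω = 2π·f = 2π·520 = 3267 rad/s.
Step 2 — Component impedances:
  R1: Z = R = 330 Ω
  R2: Z = R = 1190 Ω
  C: Z = 1/(jωC) = -j/(ω·C) = 0 - j1182 Ω
Step 3 — Parallel branch: R2 || C = 1/(1/R2 + 1/C) = 590.8 - j595 Ω.
Step 4 — Series with R1: Z_total = R1 + (R2 || C) = 920.8 - j595 Ω = 1096∠-32.9° Ω.
Step 5 — Source phasor: V = 6.94∠90.0° V = 0 + j6.94 V.
Step 6 — Ohm's law: I = V / Z_total = (0 + j6.94) / (920.8 - j595) = -0.003435 + j0.005317 A.
Step 7 — Convert to polar: |I| = 0.00633 A, ∠I = 122.9°.

I = 0.00633∠122.9° A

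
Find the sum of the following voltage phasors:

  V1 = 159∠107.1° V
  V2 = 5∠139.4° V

Step 1 — Convert each phasor to rectangular form:
  V1 = 159·(cos(107.1°) + j·sin(107.1°)) = -46.75 + j152 V
  V2 = 5·(cos(139.4°) + j·sin(139.4°)) = -3.796 + j3.254 V
Step 2 — Sum components: V_total = -50.55 + j155.2 V.
Step 3 — Convert to polar: |V_total| = 163.2 V, ∠V_total = 108.0°.

V_total = 163.2∠108.0° V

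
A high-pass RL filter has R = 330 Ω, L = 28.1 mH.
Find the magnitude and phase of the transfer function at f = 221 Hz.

Step 1 — Angular frequency: ω = 2π·221 = 1389 rad/s.
Step 2 — Transfer function: H(jω) = jωL/(R + jωL).
Step 3 — Numerator jωL = j·39.02; denominator R + jωL = 330 + j39.02.
Step 4 — H = 0.01379 + j0.1166.
Step 5 — Magnitude: |H| = 0.1174 (-18.6 dB); phase: φ = 83.3°.

|H| = 0.1174 (-18.6 dB), φ = 83.3°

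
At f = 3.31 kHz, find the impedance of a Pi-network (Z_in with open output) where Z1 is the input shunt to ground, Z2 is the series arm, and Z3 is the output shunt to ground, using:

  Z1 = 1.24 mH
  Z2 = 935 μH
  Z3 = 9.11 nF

Step 1 — Angular frequency: ω = 2π·f = 2π·3310 = 2.08e+04 rad/s.
Step 2 — Component impedances:
  Z1: Z = jωL = j·2.08e+04·0.00124 = 0 + j25.79 Ω
  Z2: Z = jωL = j·2.08e+04·0.000935 = 0 + j19.45 Ω
  Z3: Z = 1/(jωC) = -j/(ω·C) = 0 - j5278 Ω
Step 3 — With open output, the series arm Z2 and the output shunt Z3 appear in series to ground: Z2 + Z3 = 0 - j5259 Ω.
Step 4 — Parallel with input shunt Z1: Z_in = Z1 || (Z2 + Z3) = 0 + j25.92 Ω = 25.92∠90.0° Ω.

Z = 0 + j25.92 Ω = 25.92∠90.0° Ω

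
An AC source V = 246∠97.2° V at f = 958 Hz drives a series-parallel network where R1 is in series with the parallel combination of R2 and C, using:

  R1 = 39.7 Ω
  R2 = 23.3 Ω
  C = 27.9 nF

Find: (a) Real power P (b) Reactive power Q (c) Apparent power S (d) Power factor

Step 1 — Angular frequency: ω = 2π·f = 2π·958 = 6019 rad/s.
Step 2 — Component impedances:
  R1: Z = R = 39.7 Ω
  R2: Z = R = 23.3 Ω
  C: Z = 1/(jωC) = -j/(ω·C) = 0 - j5955 Ω
Step 3 — Parallel branch: R2 || C = 1/(1/R2 + 1/C) = 23.3 - j0.09117 Ω.
Step 4 — Series with R1: Z_total = R1 + (R2 || C) = 63 - j0.09117 Ω = 63∠-0.1° Ω.
Step 5 — Source phasor: V = 246∠97.2° V = -30.83 + j244.1 V.
Step 6 — Current: I = V / Z = -0.495 + j3.873 A = 3.905∠97.3° A.
Step 7 — Complex power: S = V·I* = 960.6 - j1.39 VA.
Step 8 — Real power: P = Re(S) = 960.6 W.
Step 9 — Reactive power: Q = Im(S) = -1.39 VAR.
Step 10 — Apparent power: |S| = 960.6 VA.
Step 11 — Power factor: PF = P/|S| = 1 (leading).

(a) P = 960.6 W  (b) Q = -1.39 VAR  (c) S = 960.6 VA  (d) PF = 1 (leading)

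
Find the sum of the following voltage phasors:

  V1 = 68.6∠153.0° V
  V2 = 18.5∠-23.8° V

Step 1 — Convert each phasor to rectangular form:
  V1 = 68.6·(cos(153.0°) + j·sin(153.0°)) = -61.12 + j31.14 V
  V2 = 18.5·(cos(-23.8°) + j·sin(-23.8°)) = 16.93 - j7.466 V
Step 2 — Sum components: V_total = -44.2 + j23.68 V.
Step 3 — Convert to polar: |V_total| = 50.14 V, ∠V_total = 151.8°.

V_total = 50.14∠151.8° V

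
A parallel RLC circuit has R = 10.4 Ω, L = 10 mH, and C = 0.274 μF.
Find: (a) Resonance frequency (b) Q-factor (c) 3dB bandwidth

Step 1 — Resonance: ω₀ = 1/√(LC) = 1/√(0.01·2.74e-07) = 1.91e+04 rad/s.
Step 2 — f₀ = ω₀/(2π) = 3040 Hz.
Step 3 — Parallel Q: Q = R/(ω₀L) = 10.4/(1.91e+04·0.01) = 0.05444.
Step 4 — Bandwidth: Δω = ω₀/Q = 3.509e+05 rad/s; BW = Δω/(2π) = 5.585e+04 Hz.

(a) f₀ = 3040 Hz  (b) Q = 0.05444  (c) BW = 5.585e+04 Hz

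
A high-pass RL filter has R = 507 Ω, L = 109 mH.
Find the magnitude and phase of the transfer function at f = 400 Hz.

Step 1 — Angular frequency: ω = 2π·400 = 2513 rad/s.
Step 2 — Transfer function: H(jω) = jωL/(R + jωL).
Step 3 — Numerator jωL = j·273.9; denominator R + jωL = 507 + j273.9.
Step 4 — H = 0.226 + j0.4182.
Step 5 — Magnitude: |H| = 0.4754 (-6.5 dB); phase: φ = 61.6°.

|H| = 0.4754 (-6.5 dB), φ = 61.6°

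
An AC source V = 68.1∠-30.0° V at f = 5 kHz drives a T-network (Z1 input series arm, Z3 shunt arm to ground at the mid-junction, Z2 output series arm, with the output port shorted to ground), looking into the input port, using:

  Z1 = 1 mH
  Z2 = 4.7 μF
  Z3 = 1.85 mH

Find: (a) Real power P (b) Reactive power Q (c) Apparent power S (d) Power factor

Step 1 — Angular frequency: ω = 2π·f = 2π·5000 = 3.142e+04 rad/s.
Step 2 — Component impedances:
  Z1: Z = jωL = j·3.142e+04·0.001 = 0 + j31.42 Ω
  Z2: Z = 1/(jωC) = -j/(ω·C) = 0 - j6.773 Ω
  Z3: Z = jωL = j·3.142e+04·0.00185 = 0 + j58.12 Ω
Step 3 — With the output port shorted to ground, the output series arm Z2 runs from the junction to ground; the shunt arm Z3 also runs from the junction to ground. They appear in parallel: Z3 || Z2 = 0 - j7.666 Ω.
Step 4 — Series with input arm Z1: Z_in = Z1 + (Z3 || Z2) = 0 + j23.75 Ω = 23.75∠90.0° Ω.
Step 5 — Source phasor: V = 68.1∠-30.0° V = 58.98 - j34.05 V.
Step 6 — Current: I = V / Z = -1.434 - j2.483 A = 2.867∠-120.0° A.
Step 7 — Complex power: S = V·I* = 0 + j195.3 VA.
Step 8 — Real power: P = Re(S) = 0 W.
Step 9 — Reactive power: Q = Im(S) = 195.3 VAR.
Step 10 — Apparent power: |S| = 195.3 VA.
Step 11 — Power factor: PF = P/|S| = 0 (lagging).

(a) P = 0 W  (b) Q = 195.3 VAR  (c) S = 195.3 VA  (d) PF = 0 (lagging)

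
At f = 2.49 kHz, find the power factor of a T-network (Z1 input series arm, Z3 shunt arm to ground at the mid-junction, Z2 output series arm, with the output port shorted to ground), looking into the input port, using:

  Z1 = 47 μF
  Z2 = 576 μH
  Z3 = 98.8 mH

Step 1 — Angular frequency: ω = 2π·f = 2π·2490 = 1.565e+04 rad/s.
Step 2 — Component impedances:
  Z1: Z = 1/(jωC) = -j/(ω·C) = 0 - j1.36 Ω
  Z2: Z = jωL = j·1.565e+04·0.000576 = 0 + j9.012 Ω
  Z3: Z = jωL = j·1.565e+04·0.0988 = 0 + j1546 Ω
Step 3 — With the output port shorted to ground, the output series arm Z2 runs from the junction to ground; the shunt arm Z3 also runs from the junction to ground. They appear in parallel: Z3 || Z2 = 0 + j8.959 Ω.
Step 4 — Series with input arm Z1: Z_in = Z1 + (Z3 || Z2) = 0 + j7.599 Ω = 7.599∠90.0° Ω.
Step 5 — Power factor: PF = cos(φ) = Re(Z)/|Z| = 0/7.599 = 0.
Step 6 — Type: Im(Z) = 7.599 ⇒ lagging (phase φ = 90.0°).

PF = 0 (lagging, φ = 90.0°)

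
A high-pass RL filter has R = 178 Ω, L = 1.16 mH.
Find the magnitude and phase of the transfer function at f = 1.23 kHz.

Step 1 — Angular frequency: ω = 2π·1230 = 7728 rad/s.
Step 2 — Transfer function: H(jω) = jωL/(R + jωL).
Step 3 — Numerator jωL = j·8.965; denominator R + jωL = 178 + j8.965.
Step 4 — H = 0.00253 + j0.05024.
Step 5 — Magnitude: |H| = 0.0503 (-26.0 dB); phase: φ = 87.1°.

|H| = 0.0503 (-26.0 dB), φ = 87.1°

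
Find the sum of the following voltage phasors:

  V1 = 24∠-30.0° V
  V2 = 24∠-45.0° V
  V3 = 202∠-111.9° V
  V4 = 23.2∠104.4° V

Step 1 — Convert each phasor to rectangular form:
  V1 = 24·(cos(-30.0°) + j·sin(-30.0°)) = 20.78 - j12 V
  V2 = 24·(cos(-45.0°) + j·sin(-45.0°)) = 16.97 - j16.97 V
  V3 = 202·(cos(-111.9°) + j·sin(-111.9°)) = -75.34 - j187.4 V
  V4 = 23.2·(cos(104.4°) + j·sin(104.4°)) = -5.77 + j22.47 V
Step 2 — Sum components: V_total = -43.36 - j193.9 V.
Step 3 — Convert to polar: |V_total| = 198.7 V, ∠V_total = -102.6°.

V_total = 198.7∠-102.6° V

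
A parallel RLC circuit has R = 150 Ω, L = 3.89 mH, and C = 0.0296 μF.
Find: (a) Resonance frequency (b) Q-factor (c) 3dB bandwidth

Step 1 — Resonance: ω₀ = 1/√(LC) = 1/√(0.00389·2.96e-08) = 9.319e+04 rad/s.
Step 2 — f₀ = ω₀/(2π) = 1.483e+04 Hz.
Step 3 — Parallel Q: Q = R/(ω₀L) = 150/(9.319e+04·0.00389) = 0.4138.
Step 4 — Bandwidth: Δω = ω₀/Q = 2.252e+05 rad/s; BW = Δω/(2π) = 3.585e+04 Hz.

(a) f₀ = 1.483e+04 Hz  (b) Q = 0.4138  (c) BW = 3.585e+04 Hz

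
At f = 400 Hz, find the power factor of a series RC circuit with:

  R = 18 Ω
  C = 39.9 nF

Step 1 — Angular frequency: ω = 2π·f = 2π·400 = 2513 rad/s.
Step 2 — Component impedances:
  R: Z = R = 18 Ω
  C: Z = 1/(jωC) = -j/(ω·C) = 0 - j9972 Ω
Step 3 — Series combination: Z_total = R + C = 18 - j9972 Ω = 9972∠-89.9° Ω.
Step 4 — Power factor: PF = cos(φ) = Re(Z)/|Z| = 18/9972 = 0.001805.
Step 5 — Type: Im(Z) = -9972 ⇒ leading (phase φ = -89.9°).

PF = 0.001805 (leading, φ = -89.9°)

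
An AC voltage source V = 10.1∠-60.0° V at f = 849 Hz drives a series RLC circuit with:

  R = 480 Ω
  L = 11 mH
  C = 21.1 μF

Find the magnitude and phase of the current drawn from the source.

Step 1 — Angular frequency: ω = 2π·f = 2π·849 = 5334 rad/s.
Step 2 — Component impedances:
  R: Z = R = 480 Ω
  L: Z = jωL = j·5334·0.011 = 0 + j58.68 Ω
  C: Z = 1/(jωC) = -j/(ω·C) = 0 - j8.884 Ω
Step 3 — Series combination: Z_total = R + L + C = 480 + j49.79 Ω = 482.6∠5.9° Ω.
Step 4 — Source phasor: V = 10.1∠-60.0° V = 5.05 - j8.747 V.
Step 5 — Ohm's law: I = V / Z_total = (5.05 - j8.747) / (480 + j49.79) = 0.008539 - j0.01911 A.
Step 6 — Convert to polar: |I| = 0.02093 A, ∠I = -65.9°.

I = 0.02093∠-65.9° A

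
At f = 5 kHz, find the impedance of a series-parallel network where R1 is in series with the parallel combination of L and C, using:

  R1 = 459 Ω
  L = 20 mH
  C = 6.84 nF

Step 1 — Angular frequency: ω = 2π·f = 2π·5000 = 3.142e+04 rad/s.
Step 2 — Component impedances:
  R1: Z = R = 459 Ω
  L: Z = jωL = j·3.142e+04·0.02 = 0 + j628.3 Ω
  C: Z = 1/(jωC) = -j/(ω·C) = 0 - j4654 Ω
Step 3 — Parallel branch: L || C = 1/(1/L + 1/C) = 0 + j726.4 Ω.
Step 4 — Series with R1: Z_total = R1 + (L || C) = 459 + j726.4 Ω = 859.3∠57.7° Ω.

Z = 459 + j726.4 Ω = 859.3∠57.7° Ω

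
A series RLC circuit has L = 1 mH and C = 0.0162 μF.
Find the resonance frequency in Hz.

Step 1 — Resonance condition Im(Z)=0 gives ω₀ = 1/√(LC).
Step 2 — ω₀ = 1/√(0.001·1.62e-08) = 2.485e+05 rad/s.
Step 3 — f₀ = ω₀/(2π) = 3.954e+04 Hz.

f₀ = 3.954e+04 Hz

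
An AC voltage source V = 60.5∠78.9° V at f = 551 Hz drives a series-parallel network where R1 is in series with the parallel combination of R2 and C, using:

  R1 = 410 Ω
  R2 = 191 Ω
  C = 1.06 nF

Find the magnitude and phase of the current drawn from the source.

Step 1 — Angular frequency: ω = 2π·f = 2π·551 = 3462 rad/s.
Step 2 — Component impedances:
  R1: Z = R = 410 Ω
  R2: Z = R = 191 Ω
  C: Z = 1/(jωC) = -j/(ω·C) = 0 - j2.725e+05 Ω
Step 3 — Parallel branch: R2 || C = 1/(1/R2 + 1/C) = 191 - j0.1339 Ω.
Step 4 — Series with R1: Z_total = R1 + (R2 || C) = 601 - j0.1339 Ω = 601∠-0.0° Ω.
Step 5 — Source phasor: V = 60.5∠78.9° V = 11.65 + j59.37 V.
Step 6 — Ohm's law: I = V / Z_total = (11.65 + j59.37) / (601 - j0.1339) = 0.01936 + j0.09879 A.
Step 7 — Convert to polar: |I| = 0.1007 A, ∠I = 78.9°.

I = 0.1007∠78.9° A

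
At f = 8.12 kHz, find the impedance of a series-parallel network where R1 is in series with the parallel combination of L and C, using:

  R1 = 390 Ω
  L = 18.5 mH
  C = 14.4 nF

Step 1 — Angular frequency: ω = 2π·f = 2π·8120 = 5.102e+04 rad/s.
Step 2 — Component impedances:
  R1: Z = R = 390 Ω
  L: Z = jωL = j·5.102e+04·0.0185 = 0 + j943.9 Ω
  C: Z = 1/(jωC) = -j/(ω·C) = 0 - j1361 Ω
Step 3 — Parallel branch: L || C = 1/(1/L + 1/C) = 0 + j3079 Ω.
Step 4 — Series with R1: Z_total = R1 + (L || C) = 390 + j3079 Ω = 3103∠82.8° Ω.

Z = 390 + j3079 Ω = 3103∠82.8° Ω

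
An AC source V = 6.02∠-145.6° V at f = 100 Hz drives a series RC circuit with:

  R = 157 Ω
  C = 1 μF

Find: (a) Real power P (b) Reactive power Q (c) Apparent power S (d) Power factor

Step 1 — Angular frequency: ω = 2π·f = 2π·100 = 628.3 rad/s.
Step 2 — Component impedances:
  R: Z = R = 157 Ω
  C: Z = 1/(jωC) = -j/(ω·C) = 0 - j1592 Ω
Step 3 — Series combination: Z_total = R + C = 157 - j1592 Ω = 1599∠-84.4° Ω.
Step 4 — Source phasor: V = 6.02∠-145.6° V = -4.967 - j3.401 V.
Step 5 — Current: I = V / Z = 0.001811 - j0.0033 A = 0.003764∠-61.2° A.
Step 6 — Complex power: S = V·I* = 0.002225 - j0.02255 VA.
Step 7 — Real power: P = Re(S) = 0.002225 W.
Step 8 — Reactive power: Q = Im(S) = -0.02255 VAR.
Step 9 — Apparent power: |S| = 0.02266 VA.
Step 10 — Power factor: PF = P/|S| = 0.09817 (leading).

(a) P = 0.002225 W  (b) Q = -0.02255 VAR  (c) S = 0.02266 VA  (d) PF = 0.09817 (leading)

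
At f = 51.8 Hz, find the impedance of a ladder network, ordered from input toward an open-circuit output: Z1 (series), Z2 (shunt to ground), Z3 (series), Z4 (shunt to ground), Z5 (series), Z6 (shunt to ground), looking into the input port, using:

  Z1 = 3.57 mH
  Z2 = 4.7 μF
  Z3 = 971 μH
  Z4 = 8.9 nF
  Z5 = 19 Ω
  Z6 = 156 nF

Step 1 — Angular frequency: ω = 2π·f = 2π·51.8 = 325.5 rad/s.
Step 2 — Component impedances:
  Z1: Z = jωL = j·325.5·0.00357 = 0 + j1.162 Ω
  Z2: Z = 1/(jωC) = -j/(ω·C) = 0 - j653.7 Ω
  Z3: Z = jωL = j·325.5·0.000971 = 0 + j0.316 Ω
  Z4: Z = 1/(jωC) = -j/(ω·C) = 0 - j3.452e+05 Ω
  Z5: Z = R = 19 Ω
  Z6: Z = 1/(jωC) = -j/(ω·C) = 0 - j1.97e+04 Ω
Step 3 — Ladder network (open output): work backward from the far end, alternating series and parallel combinations. Z_in = 0.01954 - j630.4 Ω = 630.4∠-90.0° Ω.

Z = 0.01954 - j630.4 Ω = 630.4∠-90.0° Ω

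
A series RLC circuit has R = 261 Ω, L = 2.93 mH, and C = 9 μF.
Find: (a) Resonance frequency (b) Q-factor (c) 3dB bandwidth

Step 1 — Resonance condition Im(Z)=0 gives ω₀ = 1/√(LC).
Step 2 — ω₀ = 1/√(0.00293·9e-06) = 6158 rad/s.
Step 3 — f₀ = ω₀/(2π) = 980.1 Hz.
Step 4 — Series Q: Q = ω₀L/R = 6158·0.00293/261 = 0.06913.
Step 5 — 3dB bandwidth: Δω = ω₀/Q = 8.908e+04 rad/s; BW = Δω/(2π) = 1.418e+04 Hz.

(a) f₀ = 980.1 Hz  (b) Q = 0.06913  (c) BW = 1.418e+04 Hz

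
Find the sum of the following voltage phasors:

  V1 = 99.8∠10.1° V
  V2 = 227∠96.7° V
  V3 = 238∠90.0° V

Step 1 — Convert each phasor to rectangular form:
  V1 = 99.8·(cos(10.1°) + j·sin(10.1°)) = 98.25 + j17.5 V
  V2 = 227·(cos(96.7°) + j·sin(96.7°)) = -26.48 + j225.4 V
  V3 = 238·(cos(90.0°) + j·sin(90.0°)) = 0 + j238 V
Step 2 — Sum components: V_total = 71.77 + j481 V.
Step 3 — Convert to polar: |V_total| = 486.3 V, ∠V_total = 81.5°.

V_total = 486.3∠81.5° V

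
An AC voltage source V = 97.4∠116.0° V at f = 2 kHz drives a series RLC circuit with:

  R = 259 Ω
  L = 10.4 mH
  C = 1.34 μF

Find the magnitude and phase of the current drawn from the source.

Step 1 — Angular frequency: ω = 2π·f = 2π·2000 = 1.257e+04 rad/s.
Step 2 — Component impedances:
  R: Z = R = 259 Ω
  L: Z = jωL = j·1.257e+04·0.0104 = 0 + j130.7 Ω
  C: Z = 1/(jωC) = -j/(ω·C) = 0 - j59.39 Ω
Step 3 — Series combination: Z_total = R + L + C = 259 + j71.3 Ω = 268.6∠15.4° Ω.
Step 4 — Source phasor: V = 97.4∠116.0° V = -42.7 + j87.54 V.
Step 5 — Ohm's law: I = V / Z_total = (-42.7 + j87.54) / (259 + j71.3) = -0.06674 + j0.3564 A.
Step 6 — Convert to polar: |I| = 0.3626 A, ∠I = 100.6°.

I = 0.3626∠100.6° A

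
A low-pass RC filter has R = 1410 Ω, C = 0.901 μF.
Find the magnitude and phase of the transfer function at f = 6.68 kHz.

Step 1 — Angular frequency: ω = 2π·6680 = 4.197e+04 rad/s.
Step 2 — Transfer function: H(jω) = 1/(1 + jωRC).
Step 3 — Denominator: 1 + jωRC = 1 + j·4.197e+04·1410·9.01e-07 = 1 + j53.32.
Step 4 — H = 0.0003516 - j0.01875.
Step 5 — Magnitude: |H| = 0.01875 (-34.5 dB); phase: φ = -88.9°.

|H| = 0.01875 (-34.5 dB), φ = -88.9°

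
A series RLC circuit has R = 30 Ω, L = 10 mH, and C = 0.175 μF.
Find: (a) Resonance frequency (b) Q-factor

Step 1 — Resonance condition Im(Z)=0 gives ω₀ = 1/√(LC).
Step 2 — ω₀ = 1/√(0.01·1.75e-07) = 2.39e+04 rad/s.
Step 3 — f₀ = ω₀/(2π) = 3805 Hz.
Step 4 — Series Q: Q = ω₀L/R = 2.39e+04·0.01/30 = 7.968.

(a) f₀ = 3805 Hz  (b) Q = 7.968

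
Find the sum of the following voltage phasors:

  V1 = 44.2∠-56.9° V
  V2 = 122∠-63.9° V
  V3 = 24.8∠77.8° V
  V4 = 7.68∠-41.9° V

Step 1 — Convert each phasor to rectangular form:
  V1 = 44.2·(cos(-56.9°) + j·sin(-56.9°)) = 24.14 - j37.03 V
  V2 = 122·(cos(-63.9°) + j·sin(-63.9°)) = 53.67 - j109.6 V
  V3 = 24.8·(cos(77.8°) + j·sin(77.8°)) = 5.241 + j24.24 V
  V4 = 7.68·(cos(-41.9°) + j·sin(-41.9°)) = 5.716 - j5.129 V
Step 2 — Sum components: V_total = 88.77 - j127.5 V.
Step 3 — Convert to polar: |V_total| = 155.3 V, ∠V_total = -55.1°.

V_total = 155.3∠-55.1° V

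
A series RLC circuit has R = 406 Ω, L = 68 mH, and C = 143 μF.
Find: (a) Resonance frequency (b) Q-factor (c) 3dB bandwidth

Step 1 — Resonance: ω₀ = 1/√(LC) = 1/√(0.068·0.000143) = 320.7 rad/s.
Step 2 — f₀ = ω₀/(2π) = 51.04 Hz.
Step 3 — Series Q: Q = ω₀L/R = 320.7·0.068/406 = 0.05371.
Step 4 — Bandwidth: Δω = ω₀/Q = 5971 rad/s; BW = Δω/(2π) = 950.2 Hz.

(a) f₀ = 51.04 Hz  (b) Q = 0.05371  (c) BW = 950.2 Hz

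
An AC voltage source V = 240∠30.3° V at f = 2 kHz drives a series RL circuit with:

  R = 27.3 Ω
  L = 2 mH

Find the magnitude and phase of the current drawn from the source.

Step 1 — Angular frequency: ω = 2π·f = 2π·2000 = 1.257e+04 rad/s.
Step 2 — Component impedances:
  R: Z = R = 27.3 Ω
  L: Z = jωL = j·1.257e+04·0.002 = 0 + j25.13 Ω
Step 3 — Series combination: Z_total = R + L = 27.3 + j25.13 Ω = 37.11∠42.6° Ω.
Step 4 — Source phasor: V = 240∠30.3° V = 207.2 + j121.1 V.
Step 5 — Ohm's law: I = V / Z_total = (207.2 + j121.1) / (27.3 + j25.13) = 6.318 - j1.381 A.
Step 6 — Convert to polar: |I| = 6.468 A, ∠I = -12.3°.

I = 6.468∠-12.3° A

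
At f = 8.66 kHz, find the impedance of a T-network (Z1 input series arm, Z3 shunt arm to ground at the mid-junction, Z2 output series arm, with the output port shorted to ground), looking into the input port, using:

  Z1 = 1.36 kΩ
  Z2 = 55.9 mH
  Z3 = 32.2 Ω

Step 1 — Angular frequency: ω = 2π·f = 2π·8660 = 5.441e+04 rad/s.
Step 2 — Component impedances:
  Z1: Z = R = 1360 Ω
  Z2: Z = jωL = j·5.441e+04·0.0559 = 0 + j3042 Ω
  Z3: Z = R = 32.2 Ω
Step 3 — With the output port shorted to ground, the output series arm Z2 runs from the junction to ground; the shunt arm Z3 also runs from the junction to ground. They appear in parallel: Z3 || Z2 = 32.2 + j0.3408 Ω.
Step 4 — Series with input arm Z1: Z_in = Z1 + (Z3 || Z2) = 1392 + j0.3408 Ω = 1392∠0.0° Ω.

Z = 1392 + j0.3408 Ω = 1392∠0.0° Ω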